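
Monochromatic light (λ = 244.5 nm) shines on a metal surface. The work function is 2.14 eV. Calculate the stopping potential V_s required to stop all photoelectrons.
2.9309 V

The stopping potential V_s satisfies: eV_s = KE_max

First, find KE_max using Einstein's equation:
E_photon = hc/λ = 5.0709 eV
KE_max = E_photon - φ = 5.0709 - 2.14 = 2.9309 eV

Since eV_s = KE_max:
V_s = KE_max/e = 2.9309 V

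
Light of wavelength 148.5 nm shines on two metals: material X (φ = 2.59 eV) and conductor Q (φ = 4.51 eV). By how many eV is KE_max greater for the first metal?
1.9200 eV

Using KE_max = hc/λ - φ for each metal:

Photon energy: E = hc/λ = 8.3491 eV

For material X (φ₁ = 2.59 eV):
KE₁ = E - φ₁ = 8.3491 - 2.59 = 5.7591 eV

For conductor Q (φ₂ = 4.51 eV):
KE₂ = E - φ₂ = 8.3491 - 4.51 = 3.8391 eV

Difference:
ΔKE = KE₁ - KE₂ = 5.7591 - 3.8391 = 1.9200 eV

Note: The difference equals the difference in work functions: 4.51 - 2.59 = 1.92 eV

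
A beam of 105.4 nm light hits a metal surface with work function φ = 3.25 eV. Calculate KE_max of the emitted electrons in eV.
8.5132 eV

Using Einstein's photoelectric equation: KE_max = hf - φ = hc/λ - φ

First, calculate the photon energy:
E_photon = hc/λ = (6.626×10⁻³⁴ J·s)(3×10⁸ m/s) / (105.4×10⁻⁹ m)
E_photon = 11.7632 eV

Then, the maximum kinetic energy:
KE_max = E_photon - φ = 11.7632 eV - 3.25 eV = 8.5132 eV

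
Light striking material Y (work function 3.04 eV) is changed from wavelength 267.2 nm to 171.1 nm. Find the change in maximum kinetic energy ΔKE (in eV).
2.6062 eV

Using Einstein's equation: KE_max = hc/λ - φ

For λ₁ = 267.2 nm:
KE₁ = hc/λ₁ - φ = 4.6401 - 3.04 = 1.6001 eV

For λ₂ = 171.1 nm:
KE₂ = hc/λ₂ - φ = 7.2463 - 3.04 = 4.2063 eV

Change in KE:
ΔKE = KE₂ - KE₁ = 4.2063 - 1.6001 = 2.6062 eV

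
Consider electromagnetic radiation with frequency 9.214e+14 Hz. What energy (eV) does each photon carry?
3.8106 eV

Using E = hf:

E = hf = (6.626×10⁻³⁴ J·s)(9.214e+14 Hz)
E = 3.8106 eV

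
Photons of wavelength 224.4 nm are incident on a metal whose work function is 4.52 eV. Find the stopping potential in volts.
1.0051 V

The stopping potential V_s satisfies: eV_s = KE_max

First, find KE_max using Einstein's equation:
E_photon = hc/λ = 5.5251 eV
KE_max = E_photon - φ = 5.5251 - 4.52 = 1.0051 eV

Since eV_s = KE_max:
V_s = KE_max/e = 1.0051 V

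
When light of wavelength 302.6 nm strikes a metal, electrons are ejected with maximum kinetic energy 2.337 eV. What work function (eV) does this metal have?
1.76 eV

From Einstein's photoelectric equation: KE_max = hf - φ = hc/λ - φ

Rearranging for φ:
φ = hc/λ - KE_max

Calculate photon energy:
E_photon = hc/λ = 4.0973 eV

Therefore:
φ = 4.0973 - 2.337 = 1.76 eV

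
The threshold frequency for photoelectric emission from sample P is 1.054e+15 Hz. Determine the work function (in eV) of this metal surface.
4.36 eV

At the threshold frequency, photon energy equals work function:
φ = hf₀

Calculating:
φ = (6.626×10⁻³⁴ J·s)(1.054e+15 Hz)
φ = 4.36 eV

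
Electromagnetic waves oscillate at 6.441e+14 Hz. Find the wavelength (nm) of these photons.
465.44 nm

Using the wave equation: c = fλ

Solving for wavelength:
λ = c/f = (3×10⁸ m/s) / (6.441e+14 Hz)
λ = 465.44 nm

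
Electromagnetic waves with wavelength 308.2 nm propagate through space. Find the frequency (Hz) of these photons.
9.7272e+14 Hz

Using the wave equation: c = fλ

Solving for frequency:
f = c/λ = (3×10⁸ m/s) / (308.2×10⁻⁹ m)
f = 9.7272e+14 Hz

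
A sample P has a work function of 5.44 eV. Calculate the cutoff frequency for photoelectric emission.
1.3154e+15 Hz

The threshold frequency is when the photon energy equals the work function:
hf₀ = φ

Solving for f₀:
f₀ = φ/h = (5.44 eV × 1.602×10⁻¹⁹ J/eV) / (6.626×10⁻³⁴ J·s)
f₀ = 1.3154e+15 Hz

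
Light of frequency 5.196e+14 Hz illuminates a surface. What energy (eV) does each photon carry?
2.1489 eV

Using E = hf:

E = hf = (6.626×10⁻³⁴ J·s)(5.196e+14 Hz)
E = 2.1489 eV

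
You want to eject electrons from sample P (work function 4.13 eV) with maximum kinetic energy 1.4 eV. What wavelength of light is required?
224.20 nm

From Einstein's equation: KE_max = hc/λ - φ

Rearranging for λ:
hc/λ = KE_max + φ
λ = hc/(KE_max + φ)

Required photon energy:
E_photon = KE_max + φ = 1.4 + 4.13 = 5.53 eV

Required wavelength:
λ = hc/E_photon = (6.626×10⁻³⁴)(3×10⁸) / (5.53 × 1.602×10⁻¹⁹)
λ = 224.20 nm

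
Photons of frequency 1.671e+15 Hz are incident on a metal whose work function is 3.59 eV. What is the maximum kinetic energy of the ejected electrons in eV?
3.3207 eV

Using Einstein's photoelectric equation: KE_max = hf - φ

First, calculate the photon energy:
E_photon = hf = (6.626×10⁻³⁴ J·s)(1.671e+15 Hz)
E_photon = 6.9107 eV

Then, the maximum kinetic energy:
KE_max = E_photon - φ = 6.9107 eV - 3.59 eV = 3.3207 eV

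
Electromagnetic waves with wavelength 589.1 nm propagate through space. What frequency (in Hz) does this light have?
5.0890e+14 Hz

Using the wave equation: c = fλ

Solving for frequency:
f = c/λ = (3×10⁸ m/s) / (589.1×10⁻⁹ m)
f = 5.0890e+14 Hz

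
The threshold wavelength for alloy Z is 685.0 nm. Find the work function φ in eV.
1.81 eV

At the threshold wavelength, photon energy equals work function:
φ = hc/λ₀

Calculating:
φ = (6.626×10⁻³⁴ J·s)(3×10⁸ m/s) / (685.0×10⁻⁹ m)
φ = 1.81 eV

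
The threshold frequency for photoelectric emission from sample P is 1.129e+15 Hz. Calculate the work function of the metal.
4.67 eV

At the threshold frequency, photon energy equals work function:
φ = hf₀

Calculating:
φ = (6.626×10⁻³⁴ J·s)(1.129e+15 Hz)
φ = 4.67 eV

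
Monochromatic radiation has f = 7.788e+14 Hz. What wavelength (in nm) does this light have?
384.94 nm

Using the wave equation: c = fλ

Solving for wavelength:
λ = c/f = (3×10⁸ m/s) / (7.788e+14 Hz)
λ = 384.94 nm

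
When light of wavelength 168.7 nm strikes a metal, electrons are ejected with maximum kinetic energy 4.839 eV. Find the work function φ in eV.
2.51 eV

From Einstein's photoelectric equation: KE_max = hf - φ = hc/λ - φ

Rearranging for φ:
φ = hc/λ - KE_max

Calculate photon energy:
E_photon = hc/λ = 7.3494 eV

Therefore:
φ = 7.3494 - 4.839 = 2.51 eV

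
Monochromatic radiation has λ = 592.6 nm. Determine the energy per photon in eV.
2.0922 eV

Using E = hf = hc/λ:

E = hc/λ = (6.626×10⁻³⁴ J·s)(3×10⁸ m/s) / (592.6×10⁻⁹ m)
E = 2.0922 eV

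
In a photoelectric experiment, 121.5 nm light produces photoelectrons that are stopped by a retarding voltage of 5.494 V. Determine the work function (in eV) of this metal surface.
4.71 eV

The stopping potential gives the maximum kinetic energy: KE_max = eV_s = 5.494 eV

From Einstein's photoelectric equation: KE_max = hc/λ - φ
Rearranging: φ = hc/λ - KE_max

Calculate photon energy:
E_photon = hc/λ = (6.626×10⁻³⁴ J·s)(3×10⁸ m/s) / (121.5×10⁻⁹ m) = 10.2045 eV

Therefore:
φ = 10.2045 - 5.494 = 4.71 eV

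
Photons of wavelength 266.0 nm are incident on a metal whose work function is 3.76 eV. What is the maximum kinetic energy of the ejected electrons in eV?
0.9011 eV

Using Einstein's photoelectric equation: KE_max = hf - φ = hc/λ - φ

First, calculate the photon energy:
E_photon = hc/λ = (6.626×10⁻³⁴ J·s)(3×10⁸ m/s) / (266.0×10⁻⁹ m)
E_photon = 4.6611 eV

Then, the maximum kinetic energy:
KE_max = E_photon - φ = 4.6611 eV - 3.76 eV = 0.9011 eV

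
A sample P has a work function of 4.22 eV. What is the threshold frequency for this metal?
1.0204e+15 Hz

The threshold frequency is when the photon energy equals the work function:
hf₀ = φ

Solving for f₀:
f₀ = φ/h = (4.22 eV × 1.602×10⁻¹⁹ J/eV) / (6.626×10⁻³⁴ J·s)
f₀ = 1.0204e+15 Hz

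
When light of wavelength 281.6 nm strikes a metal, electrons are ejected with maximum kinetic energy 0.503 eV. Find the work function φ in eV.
3.90 eV

From Einstein's photoelectric equation: KE_max = hf - φ = hc/λ - φ

Rearranging for φ:
φ = hc/λ - KE_max

Calculate photon energy:
E_photon = hc/λ = 4.4028 eV

Therefore:
φ = 4.4028 - 0.503 = 3.90 eV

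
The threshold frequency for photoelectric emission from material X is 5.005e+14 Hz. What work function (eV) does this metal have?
2.07 eV

At the threshold frequency, photon energy equals work function:
φ = hf₀

Calculating:
φ = (6.626×10⁻³⁴ J·s)(5.005e+14 Hz)
φ = 2.07 eV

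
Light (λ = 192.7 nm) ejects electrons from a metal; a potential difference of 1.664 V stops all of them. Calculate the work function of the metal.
4.77 eV

The stopping potential gives the maximum kinetic energy: KE_max = eV_s = 1.664 eV

From Einstein's photoelectric equation: KE_max = hc/λ - φ
Rearranging: φ = hc/λ - KE_max

Calculate photon energy:
E_photon = hc/λ = (6.626×10⁻³⁴ J·s)(3×10⁸ m/s) / (192.7×10⁻⁹ m) = 6.4341 eV

Therefore:
φ = 6.4341 - 1.664 = 4.77 eV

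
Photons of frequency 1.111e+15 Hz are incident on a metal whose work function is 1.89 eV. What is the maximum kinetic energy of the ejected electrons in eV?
2.7047 eV

Using Einstein's photoelectric equation: KE_max = hf - φ

First, calculate the photon energy:
E_photon = hf = (6.626×10⁻³⁴ J·s)(1.111e+15 Hz)
E_photon = 4.5947 eV

Then, the maximum kinetic energy:
KE_max = E_photon - φ = 4.5947 eV - 1.89 eV = 2.7047 eV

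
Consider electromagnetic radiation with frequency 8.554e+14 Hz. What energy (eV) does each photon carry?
3.5377 eV

Using E = hf:

E = hf = (6.626×10⁻³⁴ J·s)(8.554e+14 Hz)
E = 3.5377 eV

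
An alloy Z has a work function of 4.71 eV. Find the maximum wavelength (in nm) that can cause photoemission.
263.24 nm

The threshold wavelength is when the photon energy equals the work function:
hc/λ₀ = φ

Solving for λ₀:
λ₀ = hc/φ = (6.626×10⁻³⁴ J·s)(3×10⁸ m/s) / (4.71 eV × 1.602×10⁻¹⁹ J/eV)
λ₀ = 263.24 nm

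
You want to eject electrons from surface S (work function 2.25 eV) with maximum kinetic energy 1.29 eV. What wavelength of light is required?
350.24 nm

From Einstein's equation: KE_max = hc/λ - φ

Rearranging for λ:
hc/λ = KE_max + φ
λ = hc/(KE_max + φ)

Required photon energy:
E_photon = KE_max + φ = 1.29 + 2.25 = 3.54 eV

Required wavelength:
λ = hc/E_photon = (6.626×10⁻³⁴)(3×10⁸) / (3.54 × 1.602×10⁻¹⁹)
λ = 350.24 nm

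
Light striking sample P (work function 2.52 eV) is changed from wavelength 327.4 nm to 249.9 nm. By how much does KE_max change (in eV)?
1.1744 eV

Using Einstein's equation: KE_max = hc/λ - φ

For λ₁ = 327.4 nm:
KE₁ = hc/λ₁ - φ = 3.7869 - 2.52 = 1.2669 eV

For λ₂ = 249.9 nm:
KE₂ = hc/λ₂ - φ = 4.9614 - 2.52 = 2.4414 eV

Change in KE:
ΔKE = KE₂ - KE₁ = 2.4414 - 1.2669 = 1.1744 eV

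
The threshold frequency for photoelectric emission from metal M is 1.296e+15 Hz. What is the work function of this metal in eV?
5.36 eV

At the threshold frequency, photon energy equals work function:
φ = hf₀

Calculating:
φ = (6.626×10⁻³⁴ J·s)(1.296e+15 Hz)
φ = 5.36 eV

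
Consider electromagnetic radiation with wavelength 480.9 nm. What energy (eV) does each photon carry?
2.5782 eV

Using E = hf = hc/λ:

E = hc/λ = (6.626×10⁻³⁴ J·s)(3×10⁸ m/s) / (480.9×10⁻⁹ m)
E = 2.5782 eV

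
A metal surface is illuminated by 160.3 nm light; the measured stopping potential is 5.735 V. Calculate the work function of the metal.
2.00 eV

The stopping potential gives the maximum kinetic energy: KE_max = eV_s = 5.735 eV

From Einstein's photoelectric equation: KE_max = hc/λ - φ
Rearranging: φ = hc/λ - KE_max

Calculate photon energy:
E_photon = hc/λ = (6.626×10⁻³⁴ J·s)(3×10⁸ m/s) / (160.3×10⁻⁹ m) = 7.7345 eV

Therefore:
φ = 7.7345 - 5.735 = 2.00 eV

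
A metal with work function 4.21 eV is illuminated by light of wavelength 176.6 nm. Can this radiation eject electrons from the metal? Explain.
Yes

For photoemission, the photon energy must exceed the work function.

Photon energy: E = hc/λ = 7.0206 eV
Work function: φ = 4.21 eV

Since E_photon (7.0206 eV) > φ (4.21 eV), photoemission WILL occur.
The threshold wavelength is λ₀ = hc/φ = 294.5 nm.
Since 176.6 nm < 294.5 nm, the light has sufficient energy.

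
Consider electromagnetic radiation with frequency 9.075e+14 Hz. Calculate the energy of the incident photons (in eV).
3.7531 eV

Using E = hf:

E = hf = (6.626×10⁻³⁴ J·s)(9.075e+14 Hz)
E = 3.7531 eV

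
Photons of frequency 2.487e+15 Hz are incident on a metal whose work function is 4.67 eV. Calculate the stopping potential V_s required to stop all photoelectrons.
5.6154 V

The stopping potential V_s satisfies: eV_s = KE_max

First, find KE_max using Einstein's equation:
E_photon = hf = (6.626×10⁻³⁴ J·s)(2.487e+15 Hz) = 10.2854 eV
KE_max = E_photon - φ = 10.2854 - 4.67 = 5.6154 eV

Since eV_s = KE_max:
V_s = KE_max/e = 5.6154 V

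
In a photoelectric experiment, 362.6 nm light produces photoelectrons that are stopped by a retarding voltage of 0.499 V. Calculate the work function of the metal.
2.92 eV

The stopping potential gives the maximum kinetic energy: KE_max = eV_s = 0.499 eV

From Einstein's photoelectric equation: KE_max = hc/λ - φ
Rearranging: φ = hc/λ - KE_max

Calculate photon energy:
E_photon = hc/λ = (6.626×10⁻³⁴ J·s)(3×10⁸ m/s) / (362.6×10⁻⁹ m) = 3.4193 eV

Therefore:
φ = 3.4193 - 0.499 = 2.92 eV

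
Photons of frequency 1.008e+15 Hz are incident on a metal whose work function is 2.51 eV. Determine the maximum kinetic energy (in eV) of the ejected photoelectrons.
1.6588 eV

Using Einstein's photoelectric equation: KE_max = hf - φ

First, calculate the photon energy:
E_photon = hf = (6.626×10⁻³⁴ J·s)(1.008e+15 Hz)
E_photon = 4.1688 eV

Then, the maximum kinetic energy:
KE_max = E_photon - φ = 4.1688 eV - 2.51 eV = 1.6588 eV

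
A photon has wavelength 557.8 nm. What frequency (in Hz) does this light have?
5.3746e+14 Hz

Using the wave equation: c = fλ

Solving for frequency:
f = c/λ = (3×10⁸ m/s) / (557.8×10⁻⁹ m)
f = 5.3746e+14 Hz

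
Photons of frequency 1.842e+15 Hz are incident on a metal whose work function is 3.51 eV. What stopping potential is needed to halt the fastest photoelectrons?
4.1079 V

The stopping potential V_s satisfies: eV_s = KE_max

First, find KE_max using Einstein's equation:
E_photon = hf = (6.626×10⁻³⁴ J·s)(1.842e+15 Hz) = 7.6179 eV
KE_max = E_photon - φ = 7.6179 - 3.51 = 4.1079 eV

Since eV_s = KE_max:
V_s = KE_max/e = 4.1079 V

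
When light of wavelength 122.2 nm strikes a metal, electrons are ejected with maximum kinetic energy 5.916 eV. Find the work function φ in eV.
4.23 eV

From Einstein's photoelectric equation: KE_max = hf - φ = hc/λ - φ

Rearranging for φ:
φ = hc/λ - KE_max

Calculate photon energy:
E_photon = hc/λ = 10.1460 eV

Therefore:
φ = 10.1460 - 5.916 = 4.23 eV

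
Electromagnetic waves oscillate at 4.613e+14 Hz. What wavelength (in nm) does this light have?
649.89 nm

Using the wave equation: c = fλ

Solving for wavelength:
λ = c/f = (3×10⁸ m/s) / (4.613e+14 Hz)
λ = 649.89 nm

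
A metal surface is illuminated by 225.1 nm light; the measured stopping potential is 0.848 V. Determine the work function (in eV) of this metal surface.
4.66 eV

The stopping potential gives the maximum kinetic energy: KE_max = eV_s = 0.848 eV

From Einstein's photoelectric equation: KE_max = hc/λ - φ
Rearranging: φ = hc/λ - KE_max

Calculate photon energy:
E_photon = hc/λ = (6.626×10⁻³⁴ J·s)(3×10⁸ m/s) / (225.1×10⁻⁹ m) = 5.5080 eV

Therefore:
φ = 5.5080 - 0.848 = 4.66 eV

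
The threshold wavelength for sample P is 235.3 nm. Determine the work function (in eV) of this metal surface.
5.27 eV

At the threshold wavelength, photon energy equals work function:
φ = hc/λ₀

Calculating:
φ = (6.626×10⁻³⁴ J·s)(3×10⁸ m/s) / (235.3×10⁻⁹ m)
φ = 5.27 eV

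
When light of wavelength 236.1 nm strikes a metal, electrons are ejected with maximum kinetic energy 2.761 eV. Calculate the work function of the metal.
2.49 eV

From Einstein's photoelectric equation: KE_max = hf - φ = hc/λ - φ

Rearranging for φ:
φ = hc/λ - KE_max

Calculate photon energy:
E_photon = hc/λ = 5.2513 eV

Therefore:
φ = 5.2513 - 2.761 = 2.49 eV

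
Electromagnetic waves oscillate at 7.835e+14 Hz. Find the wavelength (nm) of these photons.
382.63 nm

Using the wave equation: c = fλ

Solving for wavelength:
λ = c/f = (3×10⁸ m/s) / (7.835e+14 Hz)
λ = 382.63 nm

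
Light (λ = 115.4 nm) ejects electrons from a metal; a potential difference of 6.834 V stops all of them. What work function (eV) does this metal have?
3.91 eV

The stopping potential gives the maximum kinetic energy: KE_max = eV_s = 6.834 eV

From Einstein's photoelectric equation: KE_max = hc/λ - φ
Rearranging: φ = hc/λ - KE_max

Calculate photon energy:
E_photon = hc/λ = (6.626×10⁻³⁴ J·s)(3×10⁸ m/s) / (115.4×10⁻⁹ m) = 10.7439 eV

Therefore:
φ = 10.7439 - 6.834 = 3.91 eV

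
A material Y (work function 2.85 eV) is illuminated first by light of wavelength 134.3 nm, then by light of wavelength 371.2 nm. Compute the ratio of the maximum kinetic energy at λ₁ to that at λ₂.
13.0218

Using Einstein's equation: KE_max = hc/λ - φ

For λ₁ = 134.3 nm:
E₁ = hc/λ₁ = 9.2319 eV
KE₁ = E₁ - φ = 9.2319 - 2.85 = 6.3819 eV

For λ₂ = 371.2 nm:
E₂ = hc/λ₂ = 3.3401 eV
KE₂ = E₂ - φ = 3.3401 - 2.85 = 0.4901 eV

Ratio: KE₁/KE₂ = 6.3819/0.4901 = 13.0218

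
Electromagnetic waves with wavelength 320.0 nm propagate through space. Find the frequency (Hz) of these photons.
9.3685e+14 Hz

Using the wave equation: c = fλ

Solving for frequency:
f = c/λ = (3×10⁸ m/s) / (320.0×10⁻⁹ m)
f = 9.3685e+14 Hz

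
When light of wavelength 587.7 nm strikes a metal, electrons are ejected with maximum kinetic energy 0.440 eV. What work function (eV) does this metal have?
1.67 eV

From Einstein's photoelectric equation: KE_max = hf - φ = hc/λ - φ

Rearranging for φ:
φ = hc/λ - KE_max

Calculate photon energy:
E_photon = hc/λ = 2.1097 eV

Therefore:
φ = 2.1097 - 0.440 = 1.67 eV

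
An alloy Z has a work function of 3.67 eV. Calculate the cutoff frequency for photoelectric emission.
8.8740e+14 Hz

The threshold frequency is when the photon energy equals the work function:
hf₀ = φ

Solving for f₀:
f₀ = φ/h = (3.67 eV × 1.602×10⁻¹⁹ J/eV) / (6.626×10⁻³⁴ J·s)
f₀ = 8.8740e+14 Hz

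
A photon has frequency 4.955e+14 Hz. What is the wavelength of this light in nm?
605.03 nm

Using the wave equation: c = fλ

Solving for wavelength:
λ = c/f = (3×10⁸ m/s) / (4.955e+14 Hz)
λ = 605.03 nm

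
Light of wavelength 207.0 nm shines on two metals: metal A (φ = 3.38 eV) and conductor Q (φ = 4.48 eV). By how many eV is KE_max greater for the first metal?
1.1000 eV

Using KE_max = hc/λ - φ for each metal:

Photon energy: E = hc/λ = 5.9896 eV

For metal A (φ₁ = 3.38 eV):
KE₁ = E - φ₁ = 5.9896 - 3.38 = 2.6096 eV

For conductor Q (φ₂ = 4.48 eV):
KE₂ = E - φ₂ = 5.9896 - 4.48 = 1.5096 eV

Difference:
ΔKE = KE₁ - KE₂ = 2.6096 - 1.5096 = 1.1000 eV

Note: The difference equals the difference in work functions: 4.48 - 3.38 = 1.10 eV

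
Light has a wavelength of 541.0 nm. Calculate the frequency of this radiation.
5.5415e+14 Hz

Using the wave equation: c = fλ

Solving for frequency:
f = c/λ = (3×10⁸ m/s) / (541.0×10⁻⁹ m)
f = 5.5415e+14 Hz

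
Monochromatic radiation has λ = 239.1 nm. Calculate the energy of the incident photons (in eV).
5.1855 eV

Using E = hf = hc/λ:

E = hc/λ = (6.626×10⁻³⁴ J·s)(3×10⁸ m/s) / (239.1×10⁻⁹ m)
E = 5.1855 eV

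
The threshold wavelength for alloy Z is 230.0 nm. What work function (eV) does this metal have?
5.39 eV

At the threshold wavelength, photon energy equals work function:
φ = hc/λ₀

Calculating:
φ = (6.626×10⁻³⁴ J·s)(3×10⁸ m/s) / (230.0×10⁻⁹ m)
φ = 5.39 eV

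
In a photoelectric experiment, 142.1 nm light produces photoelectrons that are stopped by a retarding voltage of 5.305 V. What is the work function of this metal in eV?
3.42 eV

The stopping potential gives the maximum kinetic energy: KE_max = eV_s = 5.305 eV

From Einstein's photoelectric equation: KE_max = hc/λ - φ
Rearranging: φ = hc/λ - KE_max

Calculate photon energy:
E_photon = hc/λ = (6.626×10⁻³⁴ J·s)(3×10⁸ m/s) / (142.1×10⁻⁹ m) = 8.7251 eV

Therefore:
φ = 8.7251 - 5.305 = 3.42 eV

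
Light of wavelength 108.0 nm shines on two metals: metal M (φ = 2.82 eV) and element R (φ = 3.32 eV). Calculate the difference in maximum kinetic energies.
0.5000 eV

Using KE_max = hc/λ - φ for each metal:

Photon energy: E = hc/λ = 11.4800 eV

For metal M (φ₁ = 2.82 eV):
KE₁ = E - φ₁ = 11.4800 - 2.82 = 8.6600 eV

For element R (φ₂ = 3.32 eV):
KE₂ = E - φ₂ = 11.4800 - 3.32 = 8.1600 eV

Difference:
ΔKE = KE₁ - KE₂ = 8.6600 - 8.1600 = 0.5000 eV

Note: The difference equals the difference in work functions: 3.32 - 2.82 = 0.50 eV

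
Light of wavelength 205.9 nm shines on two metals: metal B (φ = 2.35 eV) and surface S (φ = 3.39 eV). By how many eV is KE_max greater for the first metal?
1.0400 eV

Using KE_max = hc/λ - φ for each metal:

Photon energy: E = hc/λ = 6.0216 eV

For metal B (φ₁ = 2.35 eV):
KE₁ = E - φ₁ = 6.0216 - 2.35 = 3.6716 eV

For surface S (φ₂ = 3.39 eV):
KE₂ = E - φ₂ = 6.0216 - 3.39 = 2.6316 eV

Difference:
ΔKE = KE₁ - KE₂ = 3.6716 - 2.6316 = 1.0400 eV

Note: The difference equals the difference in work functions: 3.39 - 2.35 = 1.04 eV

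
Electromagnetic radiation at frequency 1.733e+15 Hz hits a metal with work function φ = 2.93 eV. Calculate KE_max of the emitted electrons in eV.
4.2371 eV

Using Einstein's photoelectric equation: KE_max = hf - φ

First, calculate the photon energy:
E_photon = hf = (6.626×10⁻³⁴ J·s)(1.733e+15 Hz)
E_photon = 7.1671 eV

Then, the maximum kinetic energy:
KE_max = E_photon - φ = 7.1671 eV - 2.93 eV = 4.2371 eV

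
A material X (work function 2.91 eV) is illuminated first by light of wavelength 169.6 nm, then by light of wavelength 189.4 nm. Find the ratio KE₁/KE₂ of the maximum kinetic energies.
1.2102

Using Einstein's equation: KE_max = hc/λ - φ

For λ₁ = 169.6 nm:
E₁ = hc/λ₁ = 7.3104 eV
KE₁ = E₁ - φ = 7.3104 - 2.91 = 4.4004 eV

For λ₂ = 189.4 nm:
E₂ = hc/λ₂ = 6.5462 eV
KE₂ = E₂ - φ = 6.5462 - 2.91 = 3.6362 eV

Ratio: KE₁/KE₂ = 4.4004/3.6362 = 1.2102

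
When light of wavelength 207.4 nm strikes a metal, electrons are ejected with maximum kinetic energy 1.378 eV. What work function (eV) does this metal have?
4.60 eV

From Einstein's photoelectric equation: KE_max = hf - φ = hc/λ - φ

Rearranging for φ:
φ = hc/λ - KE_max

Calculate photon energy:
E_photon = hc/λ = 5.9780 eV

Therefore:
φ = 5.9780 - 1.378 = 4.60 eV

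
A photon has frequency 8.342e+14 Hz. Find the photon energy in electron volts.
3.4500 eV

Using E = hf:

E = hf = (6.626×10⁻³⁴ J·s)(8.342e+14 Hz)
E = 3.4500 eV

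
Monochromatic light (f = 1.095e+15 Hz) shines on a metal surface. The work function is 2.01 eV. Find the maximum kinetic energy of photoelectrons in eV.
2.5186 eV

Using Einstein's photoelectric equation: KE_max = hf - φ

First, calculate the photon energy:
E_photon = hf = (6.626×10⁻³⁴ J·s)(1.095e+15 Hz)
E_photon = 4.5286 eV

Then, the maximum kinetic energy:
KE_max = E_photon - φ = 4.5286 eV - 2.01 eV = 2.5186 eV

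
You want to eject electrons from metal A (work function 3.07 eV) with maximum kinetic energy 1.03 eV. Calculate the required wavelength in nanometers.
302.40 nm

From Einstein's equation: KE_max = hc/λ - φ

Rearranging for λ:
hc/λ = KE_max + φ
λ = hc/(KE_max + φ)

Required photon energy:
E_photon = KE_max + φ = 1.03 + 3.07 = 4.10 eV

Required wavelength:
λ = hc/E_photon = (6.626×10⁻³⁴)(3×10⁸) / (4.10 × 1.602×10⁻¹⁹)
λ = 302.40 nm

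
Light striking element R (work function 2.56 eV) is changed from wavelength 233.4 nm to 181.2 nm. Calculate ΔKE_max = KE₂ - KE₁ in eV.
1.5303 eV

Using Einstein's equation: KE_max = hc/λ - φ

For λ₁ = 233.4 nm:
KE₁ = hc/λ₁ - φ = 5.3121 - 2.56 = 2.7521 eV

For λ₂ = 181.2 nm:
KE₂ = hc/λ₂ - φ = 6.8424 - 2.56 = 4.2824 eV

Change in KE:
ΔKE = KE₂ - KE₁ = 4.2824 - 2.7521 = 1.5303 eV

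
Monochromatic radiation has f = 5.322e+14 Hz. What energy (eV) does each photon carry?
2.2010 eV

Using E = hf:

E = hf = (6.626×10⁻³⁴ J·s)(5.322e+14 Hz)
E = 2.2010 eV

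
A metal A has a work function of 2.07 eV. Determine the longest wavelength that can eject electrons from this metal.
598.96 nm

The threshold wavelength is when the photon energy equals the work function:
hc/λ₀ = φ

Solving for λ₀:
λ₀ = hc/φ = (6.626×10⁻³⁴ J·s)(3×10⁸ m/s) / (2.07 eV × 1.602×10⁻¹⁹ J/eV)
λ₀ = 598.96 nm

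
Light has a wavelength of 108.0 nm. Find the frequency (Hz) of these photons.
2.7759e+15 Hz

Using the wave equation: c = fλ

Solving for frequency:
f = c/λ = (3×10⁸ m/s) / (108.0×10⁻⁹ m)
f = 2.7759e+15 Hz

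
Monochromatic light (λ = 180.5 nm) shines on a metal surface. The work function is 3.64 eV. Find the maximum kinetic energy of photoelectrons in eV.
3.2289 eV

Using Einstein's photoelectric equation: KE_max = hf - φ = hc/λ - φ

First, calculate the photon energy:
E_photon = hc/λ = (6.626×10⁻³⁴ J·s)(3×10⁸ m/s) / (180.5×10⁻⁹ m)
E_photon = 6.8689 eV

Then, the maximum kinetic energy:
KE_max = E_photon - φ = 6.8689 eV - 3.64 eV = 3.2289 eV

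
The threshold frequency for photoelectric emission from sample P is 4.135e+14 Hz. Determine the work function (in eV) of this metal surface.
1.71 eV

At the threshold frequency, photon energy equals work function:
φ = hf₀

Calculating:
φ = (6.626×10⁻³⁴ J·s)(4.135e+14 Hz)
φ = 1.71 eV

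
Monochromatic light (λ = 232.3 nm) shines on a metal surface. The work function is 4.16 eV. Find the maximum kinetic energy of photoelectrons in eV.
1.1772 eV

Using Einstein's photoelectric equation: KE_max = hf - φ = hc/λ - φ

First, calculate the photon energy:
E_photon = hc/λ = (6.626×10⁻³⁴ J·s)(3×10⁸ m/s) / (232.3×10⁻⁹ m)
E_photon = 5.3372 eV

Then, the maximum kinetic energy:
KE_max = E_photon - φ = 5.3372 eV - 4.16 eV = 1.1772 eV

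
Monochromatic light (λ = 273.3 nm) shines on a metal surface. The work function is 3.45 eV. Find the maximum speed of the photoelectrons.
6.1823e+05 m/s

First, find the maximum kinetic energy:
E_photon = hc/λ = 4.5366 eV
KE_max = E_photon - φ = 4.5366 - 3.45 = 1.0866 eV

Convert to Joules: KE_max = 1.0866 × 1.602×10⁻¹⁹ J = 1.7409e-19 J

Then use KE = ½mv² to find velocity:
v = √(2·KE/m) = √(2 × 1.7409e-19 J / 9.109e-31 kg)
v = 6.1823e+05 m/s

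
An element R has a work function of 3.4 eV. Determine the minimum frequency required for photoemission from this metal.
8.2212e+14 Hz

The threshold frequency is when the photon energy equals the work function:
hf₀ = φ

Solving for f₀:
f₀ = φ/h = (3.4 eV × 1.602×10⁻¹⁹ J/eV) / (6.626×10⁻³⁴ J·s)
f₀ = 8.2212e+14 Hz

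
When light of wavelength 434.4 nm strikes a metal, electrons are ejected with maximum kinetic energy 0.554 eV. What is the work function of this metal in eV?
2.30 eV

From Einstein's photoelectric equation: KE_max = hf - φ = hc/λ - φ

Rearranging for φ:
φ = hc/λ - KE_max

Calculate photon energy:
E_photon = hc/λ = 2.8541 eV

Therefore:
φ = 2.8541 - 0.554 = 2.30 eV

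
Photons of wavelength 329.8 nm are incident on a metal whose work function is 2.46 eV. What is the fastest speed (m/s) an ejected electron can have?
6.7607e+05 m/s

First, find the maximum kinetic energy:
E_photon = hc/λ = 3.7594 eV
KE_max = E_photon - φ = 3.7594 - 2.46 = 1.2994 eV

Convert to Joules: KE_max = 1.2994 × 1.602×10⁻¹⁹ J = 2.0818e-19 J

Then use KE = ½mv² to find velocity:
v = √(2·KE/m) = √(2 × 2.0818e-19 J / 9.109e-31 kg)
v = 6.7607e+05 m/s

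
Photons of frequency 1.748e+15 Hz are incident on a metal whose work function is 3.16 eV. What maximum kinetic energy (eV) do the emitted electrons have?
4.0691 eV

Using Einstein's photoelectric equation: KE_max = hf - φ

First, calculate the photon energy:
E_photon = hf = (6.626×10⁻³⁴ J·s)(1.748e+15 Hz)
E_photon = 7.2291 eV

Then, the maximum kinetic energy:
KE_max = E_photon - φ = 7.2291 eV - 3.16 eV = 4.0691 eV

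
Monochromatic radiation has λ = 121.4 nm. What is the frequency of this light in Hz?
2.4695e+15 Hz

Using the wave equation: c = fλ

Solving for frequency:
f = c/λ = (3×10⁸ m/s) / (121.4×10⁻⁹ m)
f = 2.4695e+15 Hz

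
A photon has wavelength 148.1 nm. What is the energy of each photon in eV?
8.3717 eV

Using E = hf = hc/λ:

E = hc/λ = (6.626×10⁻³⁴ J·s)(3×10⁸ m/s) / (148.1×10⁻⁹ m)
E = 8.3717 eV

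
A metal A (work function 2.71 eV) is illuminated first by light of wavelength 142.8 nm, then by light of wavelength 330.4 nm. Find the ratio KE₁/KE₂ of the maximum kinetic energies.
5.7286

Using Einstein's equation: KE_max = hc/λ - φ

For λ₁ = 142.8 nm:
E₁ = hc/λ₁ = 8.6824 eV
KE₁ = E₁ - φ = 8.6824 - 2.71 = 5.9724 eV

For λ₂ = 330.4 nm:
E₂ = hc/λ₂ = 3.7525 eV
KE₂ = E₂ - φ = 3.7525 - 2.71 = 1.0425 eV

Ratio: KE₁/KE₂ = 5.9724/1.0425 = 5.7286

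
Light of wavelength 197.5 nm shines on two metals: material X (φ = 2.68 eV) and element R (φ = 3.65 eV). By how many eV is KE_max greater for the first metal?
0.9700 eV

Using KE_max = hc/λ - φ for each metal:

Photon energy: E = hc/λ = 6.2777 eV

For material X (φ₁ = 2.68 eV):
KE₁ = E - φ₁ = 6.2777 - 2.68 = 3.5977 eV

For element R (φ₂ = 3.65 eV):
KE₂ = E - φ₂ = 6.2777 - 3.65 = 2.6277 eV

Difference:
ΔKE = KE₁ - KE₂ = 3.5977 - 2.6277 = 0.9700 eV

Note: The difference equals the difference in work functions: 3.65 - 2.68 = 0.97 eV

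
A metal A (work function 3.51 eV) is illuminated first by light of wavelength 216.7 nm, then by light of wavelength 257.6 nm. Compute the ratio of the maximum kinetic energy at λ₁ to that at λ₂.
1.6971

Using Einstein's equation: KE_max = hc/λ - φ

For λ₁ = 216.7 nm:
E₁ = hc/λ₁ = 5.7215 eV
KE₁ = E₁ - φ = 5.7215 - 3.51 = 2.2115 eV

For λ₂ = 257.6 nm:
E₂ = hc/λ₂ = 4.8131 eV
KE₂ = E₂ - φ = 4.8131 - 3.51 = 1.3031 eV

Ratio: KE₁/KE₂ = 2.2115/1.3031 = 1.6971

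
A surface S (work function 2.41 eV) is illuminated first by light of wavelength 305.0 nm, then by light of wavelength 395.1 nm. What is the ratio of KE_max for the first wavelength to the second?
2.2733

Using Einstein's equation: KE_max = hc/λ - φ

For λ₁ = 305.0 nm:
E₁ = hc/λ₁ = 4.0651 eV
KE₁ = E₁ - φ = 4.0651 - 2.41 = 1.6551 eV

For λ₂ = 395.1 nm:
E₂ = hc/λ₂ = 3.1380 eV
KE₂ = E₂ - φ = 3.1380 - 2.41 = 0.7280 eV

Ratio: KE₁/KE₂ = 1.6551/0.7280 = 2.2733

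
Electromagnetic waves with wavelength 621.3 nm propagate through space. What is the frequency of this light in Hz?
4.8252e+14 Hz

Using the wave equation: c = fλ

Solving for frequency:
f = c/λ = (3×10⁸ m/s) / (621.3×10⁻⁹ m)
f = 4.8252e+14 Hz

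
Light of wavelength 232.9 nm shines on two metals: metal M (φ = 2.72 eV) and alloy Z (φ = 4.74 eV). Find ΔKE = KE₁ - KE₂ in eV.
2.0200 eV

Using KE_max = hc/λ - φ for each metal:

Photon energy: E = hc/λ = 5.3235 eV

For metal M (φ₁ = 2.72 eV):
KE₁ = E - φ₁ = 5.3235 - 2.72 = 2.6035 eV

For alloy Z (φ₂ = 4.74 eV):
KE₂ = E - φ₂ = 5.3235 - 4.74 = 0.5835 eV

Difference:
ΔKE = KE₁ - KE₂ = 2.6035 - 0.5835 = 2.0200 eV

Note: The difference equals the difference in work functions: 4.74 - 2.72 = 2.02 eV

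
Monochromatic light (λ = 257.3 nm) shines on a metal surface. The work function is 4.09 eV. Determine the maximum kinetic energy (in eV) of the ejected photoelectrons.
0.7287 eV

Using Einstein's photoelectric equation: KE_max = hf - φ = hc/λ - φ

First, calculate the photon energy:
E_photon = hc/λ = (6.626×10⁻³⁴ J·s)(3×10⁸ m/s) / (257.3×10⁻⁹ m)
E_photon = 4.8187 eV

Then, the maximum kinetic energy:
KE_max = E_photon - φ = 4.8187 eV - 4.09 eV = 0.7287 eV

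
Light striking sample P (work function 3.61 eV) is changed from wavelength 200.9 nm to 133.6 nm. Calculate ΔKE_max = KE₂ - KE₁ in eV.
3.1088 eV

Using Einstein's equation: KE_max = hc/λ - φ

For λ₁ = 200.9 nm:
KE₁ = hc/λ₁ - φ = 6.1714 - 3.61 = 2.5614 eV

For λ₂ = 133.6 nm:
KE₂ = hc/λ₂ - φ = 9.2803 - 3.61 = 5.6703 eV

Change in KE:
ΔKE = KE₂ - KE₁ = 5.6703 - 2.5614 = 3.1088 eV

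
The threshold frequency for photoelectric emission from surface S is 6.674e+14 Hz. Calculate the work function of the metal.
2.76 eV

At the threshold frequency, photon energy equals work function:
φ = hf₀

Calculating:
φ = (6.626×10⁻³⁴ J·s)(6.674e+14 Hz)
φ = 2.76 eV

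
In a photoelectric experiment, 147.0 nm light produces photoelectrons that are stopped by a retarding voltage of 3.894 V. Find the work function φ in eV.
4.54 eV

The stopping potential gives the maximum kinetic energy: KE_max = eV_s = 3.894 eV

From Einstein's photoelectric equation: KE_max = hc/λ - φ
Rearranging: φ = hc/λ - KE_max

Calculate photon energy:
E_photon = hc/λ = (6.626×10⁻³⁴ J·s)(3×10⁸ m/s) / (147.0×10⁻⁹ m) = 8.4343 eV

Therefore:
φ = 8.4343 - 3.894 = 4.54 eV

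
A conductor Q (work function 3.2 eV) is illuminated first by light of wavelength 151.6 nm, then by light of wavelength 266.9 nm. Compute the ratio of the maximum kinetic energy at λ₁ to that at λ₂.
3.4444

Using Einstein's equation: KE_max = hc/λ - φ

For λ₁ = 151.6 nm:
E₁ = hc/λ₁ = 8.1784 eV
KE₁ = E₁ - φ = 8.1784 - 3.2 = 4.9784 eV

For λ₂ = 266.9 nm:
E₂ = hc/λ₂ = 4.6453 eV
KE₂ = E₂ - φ = 4.6453 - 3.2 = 1.4453 eV

Ratio: KE₁/KE₂ = 4.9784/1.4453 = 3.4444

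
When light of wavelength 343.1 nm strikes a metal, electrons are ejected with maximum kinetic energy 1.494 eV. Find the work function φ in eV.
2.12 eV

From Einstein's photoelectric equation: KE_max = hf - φ = hc/λ - φ

Rearranging for φ:
φ = hc/λ - KE_max

Calculate photon energy:
E_photon = hc/λ = 3.6136 eV

Therefore:
φ = 3.6136 - 1.494 = 2.12 eV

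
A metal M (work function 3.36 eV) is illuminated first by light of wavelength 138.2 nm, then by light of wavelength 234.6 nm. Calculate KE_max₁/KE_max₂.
2.9151

Using Einstein's equation: KE_max = hc/λ - φ

For λ₁ = 138.2 nm:
E₁ = hc/λ₁ = 8.9714 eV
KE₁ = E₁ - φ = 8.9714 - 3.36 = 5.6114 eV

For λ₂ = 234.6 nm:
E₂ = hc/λ₂ = 5.2849 eV
KE₂ = E₂ - φ = 5.2849 - 3.36 = 1.9249 eV

Ratio: KE₁/KE₂ = 5.6114/1.9249 = 2.9151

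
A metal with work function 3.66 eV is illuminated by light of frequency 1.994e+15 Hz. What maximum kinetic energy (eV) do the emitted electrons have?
4.5865 eV

Using Einstein's photoelectric equation: KE_max = hf - φ

First, calculate the photon energy:
E_photon = hf = (6.626×10⁻³⁴ J·s)(1.994e+15 Hz)
E_photon = 8.2465 eV

Then, the maximum kinetic energy:
KE_max = E_photon - φ = 8.2465 eV - 3.66 eV = 4.5865 eV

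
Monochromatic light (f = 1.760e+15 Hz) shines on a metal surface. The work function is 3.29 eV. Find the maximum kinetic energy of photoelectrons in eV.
3.9888 eV

Using Einstein's photoelectric equation: KE_max = hf - φ

First, calculate the photon energy:
E_photon = hf = (6.626×10⁻³⁴ J·s)(1.760e+15 Hz)
E_photon = 7.2788 eV

Then, the maximum kinetic energy:
KE_max = E_photon - φ = 7.2788 eV - 3.29 eV = 3.9888 eV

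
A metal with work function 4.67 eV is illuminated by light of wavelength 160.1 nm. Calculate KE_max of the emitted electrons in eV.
3.0742 eV

Using Einstein's photoelectric equation: KE_max = hf - φ = hc/λ - φ

First, calculate the photon energy:
E_photon = hc/λ = (6.626×10⁻³⁴ J·s)(3×10⁸ m/s) / (160.1×10⁻⁹ m)
E_photon = 7.7442 eV

Then, the maximum kinetic energy:
KE_max = E_photon - φ = 7.7442 eV - 4.67 eV = 3.0742 eV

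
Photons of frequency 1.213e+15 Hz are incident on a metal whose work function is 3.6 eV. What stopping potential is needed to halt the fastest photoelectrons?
1.4166 V

The stopping potential V_s satisfies: eV_s = KE_max

First, find KE_max using Einstein's equation:
E_photon = hf = (6.626×10⁻³⁴ J·s)(1.213e+15 Hz) = 5.0166 eV
KE_max = E_photon - φ = 5.0166 - 3.6 = 1.4166 eV

Since eV_s = KE_max:
V_s = KE_max/e = 1.4166 V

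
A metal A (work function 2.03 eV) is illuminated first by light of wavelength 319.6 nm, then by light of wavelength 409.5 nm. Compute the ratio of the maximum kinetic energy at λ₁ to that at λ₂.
1.8536

Using Einstein's equation: KE_max = hc/λ - φ

For λ₁ = 319.6 nm:
E₁ = hc/λ₁ = 3.8794 eV
KE₁ = E₁ - φ = 3.8794 - 2.03 = 1.8494 eV

For λ₂ = 409.5 nm:
E₂ = hc/λ₂ = 3.0277 eV
KE₂ = E₂ - φ = 3.0277 - 2.03 = 0.9977 eV

Ratio: KE₁/KE₂ = 1.8494/0.9977 = 1.8536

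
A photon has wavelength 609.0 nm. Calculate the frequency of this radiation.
4.9227e+14 Hz

Using the wave equation: c = fλ

Solving for frequency:
f = c/λ = (3×10⁸ m/s) / (609.0×10⁻⁹ m)
f = 4.9227e+14 Hz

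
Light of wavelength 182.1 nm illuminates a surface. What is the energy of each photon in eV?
6.8086 eV

Using E = hf = hc/λ:

E = hc/λ = (6.626×10⁻³⁴ J·s)(3×10⁸ m/s) / (182.1×10⁻⁹ m)
E = 6.8086 eV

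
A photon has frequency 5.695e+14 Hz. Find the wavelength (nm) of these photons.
526.41 nm

Using the wave equation: c = fλ

Solving for wavelength:
λ = c/f = (3×10⁸ m/s) / (5.695e+14 Hz)
λ = 526.41 nm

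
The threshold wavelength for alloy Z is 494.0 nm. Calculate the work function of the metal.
2.51 eV

At the threshold wavelength, photon energy equals work function:
φ = hc/λ₀

Calculating:
φ = (6.626×10⁻³⁴ J·s)(3×10⁸ m/s) / (494.0×10⁻⁹ m)
φ = 2.51 eV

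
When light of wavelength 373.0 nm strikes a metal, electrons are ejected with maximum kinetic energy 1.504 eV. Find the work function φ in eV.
1.82 eV

From Einstein's photoelectric equation: KE_max = hf - φ = hc/λ - φ

Rearranging for φ:
φ = hc/λ - KE_max

Calculate photon energy:
E_photon = hc/λ = 3.3240 eV

Therefore:
φ = 3.3240 - 1.504 = 1.82 eV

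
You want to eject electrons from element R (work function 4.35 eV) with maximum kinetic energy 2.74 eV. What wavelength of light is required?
174.87 nm

From Einstein's equation: KE_max = hc/λ - φ

Rearranging for λ:
hc/λ = KE_max + φ
λ = hc/(KE_max + φ)

Required photon energy:
E_photon = KE_max + φ = 2.74 + 4.35 = 7.09 eV

Required wavelength:
λ = hc/E_photon = (6.626×10⁻³⁴)(3×10⁸) / (7.09 × 1.602×10⁻¹⁹)
λ = 174.87 nm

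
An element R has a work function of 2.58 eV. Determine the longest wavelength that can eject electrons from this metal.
480.56 nm

The threshold wavelength is when the photon energy equals the work function:
hc/λ₀ = φ

Solving for λ₀:
λ₀ = hc/φ = (6.626×10⁻³⁴ J·s)(3×10⁸ m/s) / (2.58 eV × 1.602×10⁻¹⁹ J/eV)
λ₀ = 480.56 nm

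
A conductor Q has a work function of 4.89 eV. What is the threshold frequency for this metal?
1.1824e+15 Hz

The threshold frequency is when the photon energy equals the work function:
hf₀ = φ

Solving for f₀:
f₀ = φ/h = (4.89 eV × 1.602×10⁻¹⁹ J/eV) / (6.626×10⁻³⁴ J·s)
f₀ = 1.1824e+15 Hz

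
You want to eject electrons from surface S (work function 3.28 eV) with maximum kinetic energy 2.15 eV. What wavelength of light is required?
228.33 nm

From Einstein's equation: KE_max = hc/λ - φ

Rearranging for λ:
hc/λ = KE_max + φ
λ = hc/(KE_max + φ)

Required photon energy:
E_photon = KE_max + φ = 2.15 + 3.28 = 5.43 eV

Required wavelength:
λ = hc/E_photon = (6.626×10⁻³⁴)(3×10⁸) / (5.43 × 1.602×10⁻¹⁹)
λ = 228.33 nm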